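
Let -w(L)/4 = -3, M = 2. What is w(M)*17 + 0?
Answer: 204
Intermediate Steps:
w(L) = 12 (w(L) = -4*(-3) = 12)
w(M)*17 + 0 = 12*17 + 0 = 204 + 0 = 204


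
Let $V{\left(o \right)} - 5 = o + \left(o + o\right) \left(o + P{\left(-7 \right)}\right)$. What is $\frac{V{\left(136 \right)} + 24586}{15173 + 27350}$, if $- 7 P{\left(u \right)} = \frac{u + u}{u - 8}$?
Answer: $\frac{925241}{637845} \approx 1.4506$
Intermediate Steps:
$P{\left(u \right)} = - \frac{2 u}{7 \left(-8 + u\right)}$ ($P{\left(u \right)} = - \frac{\left(u + u\right) \frac{1}{u - 8}}{7} = - \frac{2 u \frac{1}{-8 + u}}{7} = - \frac{2 u}{7 \left(-8 + u\right)}$)
$V{\left(o \right)} = 5 + o + 2 o \left(- \frac{2}{15} + o\right)$ ($V{\left(o \right)} = 5 + \left(o + \left(o + o\right) \left(o - - \frac{14}{-56 + 7 \left(-7\right)}\right)\right) = 5 + \left(o + 2 o \left(o - - \frac{14}{-56 - 49}\right)\right) = 5 + \left(o + 2 o \left(o - - \frac{14}{-105}\right)\right) = 5 + \left(o + 2 o \left(o - \left(-14\right) \left(- \frac{1}{105}\right)\right)\right) = 5 + \left(o + 2 o \left(o - \frac{2}{15}\right)\right) = 5 + \left(o + 2 o \left(- \frac{2}{15} + o\right)\right) = 5 + o + 2 o \left(- \frac{2}{15} + o\right)$)
$\frac{V{\left(136 \right)} + 24586}{15173 + 27350} = \frac{\left(5 + 2 \cdot 136^{2} + \frac{11}{15} \cdot 136\right) + 24586}{15173 + 27350} = \frac{\left(5 + 2 \cdot 18496 + \frac{1496}{15}\right) + 24586}{42523} = \left(\left(5 + 36992 + \frac{1496}{15}\right) + 24586\right) \frac{1}{42523} = \left(\frac{556451}{15} + 24586\right) \frac{1}{42523} = \frac{925241}{15} \cdot \frac{1}{42523} = \frac{925241}{637845}$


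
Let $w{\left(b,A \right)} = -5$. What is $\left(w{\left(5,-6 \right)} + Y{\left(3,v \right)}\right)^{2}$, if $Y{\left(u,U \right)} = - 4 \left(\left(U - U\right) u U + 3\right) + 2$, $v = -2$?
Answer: $225$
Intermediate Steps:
$Y{\left(u,U \right)} = -10$ ($Y{\left(u,U \right)} = - 4 \left(0 u U + 3\right) + 2 = - 4 \left(0 U + 3\right) + 2 = - 4 \left(0 + 3\right) + 2 = \left(-4\right) 3 + 2 = -12 + 2 = -10$)
$\left(w{\left(5,-6 \right)} + Y{\left(3,v \right)}\right)^{2} = \left(-5 - 10\right)^{2} = \left(-15\right)^{2} = 225$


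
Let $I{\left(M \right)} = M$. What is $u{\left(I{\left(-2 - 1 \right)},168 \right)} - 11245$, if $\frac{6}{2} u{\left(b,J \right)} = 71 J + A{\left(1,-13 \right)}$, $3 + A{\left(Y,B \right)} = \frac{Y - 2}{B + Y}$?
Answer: $- \frac{261719}{36} \approx -7270.0$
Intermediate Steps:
$A{\left(Y,B \right)} = -3 + \frac{-2 + Y}{B + Y}$ ($A{\left(Y,B \right)} = -3 + \frac{Y - 2}{B + Y} = -3 + \frac{-2 + Y}{B + Y}$)
$u{\left(b,J \right)} = - \frac{35}{36} + \frac{71 J}{3}$ ($u{\left(b,J \right)} = \frac{71 J + \frac{-2 - -39 - 2}{-13 + 1}}{3} = \frac{71 J + \frac{-2 + 39 - 2}{-12}}{3} = \frac{71 J - \frac{35}{12}}{3} = \frac{- \frac{35}{12} + 71 J}{3} = - \frac{35}{36} + \frac{71 J}{3}$)
$u{\left(I{\left(-2 - 1 \right)},168 \right)} - 11245 = \left(- \frac{35}{36} + \frac{71}{3} \cdot 168\right) - 11245 = \left(- \frac{35}{36} + 3976\right) - 11245 = \frac{143101}{36} - 11245 = - \frac{261719}{36}$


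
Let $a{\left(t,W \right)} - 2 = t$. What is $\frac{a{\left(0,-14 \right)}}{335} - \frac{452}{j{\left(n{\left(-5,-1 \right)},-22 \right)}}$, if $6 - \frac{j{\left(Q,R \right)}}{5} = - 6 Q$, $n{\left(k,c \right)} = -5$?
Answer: $\frac{7583}{2010} \approx 3.7726$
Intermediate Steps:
$a{\left(t,W \right)} = 2 + t$
$j{\left(Q,R \right)} = 30 + 30 Q$ ($j{\left(Q,R \right)} = 30 - 5 \left(- 6 Q\right) = 30 + 30 Q$)
$\frac{a{\left(0,-14 \right)}}{335} - \frac{452}{j{\left(n{\left(-5,-1 \right)},-22 \right)}} = \frac{2 + 0}{335} - \frac{452}{30 + 30 \left(-5\right)} = 2 \cdot \frac{1}{335} - \frac{452}{30 - 150} = \frac{2}{335} - \frac{452}{-120} = \frac{2}{335} - - \frac{113}{30} = \frac{2}{335} + \frac{113}{30} = \frac{7583}{2010}$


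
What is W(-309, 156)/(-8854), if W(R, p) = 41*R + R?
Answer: 6489/4427 ≈ 1.4658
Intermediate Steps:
W(R, p) = 42*R
W(-309, 156)/(-8854) = (42*(-309))/(-8854) = -12978*(-1/8854) = 6489/4427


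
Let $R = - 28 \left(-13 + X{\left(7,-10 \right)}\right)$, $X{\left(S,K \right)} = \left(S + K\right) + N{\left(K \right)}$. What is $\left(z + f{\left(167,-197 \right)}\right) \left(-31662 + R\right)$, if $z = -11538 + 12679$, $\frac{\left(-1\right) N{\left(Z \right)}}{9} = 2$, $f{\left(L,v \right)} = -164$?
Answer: $-30003670$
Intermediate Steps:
$N{\left(Z \right)} = -18$ ($N{\left(Z \right)} = \left(-9\right) 2 = -18$)
$X{\left(S,K \right)} = -18 + K + S$ ($X{\left(S,K \right)} = \left(S + K\right) - 18 = \left(K + S\right) - 18 = -18 + K + S$)
$z = 1141$
$R = 952$ ($R = - 28 \left(-13 - 21\right) = \left(-28\right) \left(-34\right) = 952$)
$\left(z + f{\left(167,-197 \right)}\right) \left(-31662 + R\right) = \left(1141 - 164\right) \left(-31662 + 952\right) = 977 \left(-30710\right) = -30003670$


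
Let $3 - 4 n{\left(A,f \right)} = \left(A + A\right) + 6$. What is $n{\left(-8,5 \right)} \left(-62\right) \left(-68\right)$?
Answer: $13702$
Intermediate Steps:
$n{\left(A,f \right)} = - \frac{3}{4} - \frac{A}{2}$ ($n{\left(A,f \right)} = \frac{3}{4} - \frac{\left(A + A\right) + 6}{4} = \frac{3}{4} - \frac{2 A + 6}{4} = \frac{3}{4} - \frac{6 + 2 A}{4} = \frac{3}{4} - \left(\frac{3}{2} + \frac{A}{2}\right) = - \frac{3}{4} - \frac{A}{2}$)
$n{\left(-8,5 \right)} \left(-62\right) \left(-68\right) = \left(- \frac{3}{4} - -4\right) \left(-62\right) \left(-68\right) = \left(- \frac{3}{4} + 4\right) \left(-62\right) \left(-68\right) = \frac{13}{4} \left(-62\right) \left(-68\right) = \left(- \frac{403}{2}\right) \left(-68\right) = 13702$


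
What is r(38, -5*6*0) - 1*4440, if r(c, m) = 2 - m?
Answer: -4438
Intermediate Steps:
r(38, -5*6*0) - 1*4440 = (2 - (-5*6)*0) - 1*4440 = (2 - (-30)*0) - 4440 = (2 - 1*0) - 4440 = (2 + 0) - 4440 = 2 - 4440 = -4438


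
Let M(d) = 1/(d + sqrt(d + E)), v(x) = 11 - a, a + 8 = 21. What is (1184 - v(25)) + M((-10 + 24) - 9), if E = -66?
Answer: 102001/86 - I*sqrt(61)/86 ≈ 1186.1 - 0.090817*I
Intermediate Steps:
a = 13 (a = -8 + 21 = 13)
v(x) = -2 (v(x) = 11 - 1*13 = 11 - 13 = -2)
M(d) = 1/(d + sqrt(-66 + d)) (M(d) = 1/(d + sqrt(d - 66)) = 1/(d + sqrt(-66 + d)))
(1184 - v(25)) + M((-10 + 24) - 9) = (1184 - 1*(-2)) + 1/(((-10 + 24) - 9) + sqrt(-66 + ((-10 + 24) - 9))) = (1184 + 2) + 1/((14 - 9) + sqrt(-66 + (14 - 9))) = 1186 + 1/(5 + sqrt(-66 + 5)) = 1186 + 1/(5 + sqrt(-61)) = 1186 + 1/(5 + I*sqrt(61))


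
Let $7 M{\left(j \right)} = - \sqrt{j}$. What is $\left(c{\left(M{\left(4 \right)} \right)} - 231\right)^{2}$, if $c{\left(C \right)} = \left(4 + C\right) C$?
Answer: $\frac{129299641}{2401} \approx 53852.0$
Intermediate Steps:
$M{\left(j \right)} = - \frac{\sqrt{j}}{7}$ ($M{\left(j \right)} = \frac{\left(-1\right) \sqrt{j}}{7} = - \frac{\sqrt{j}}{7}$)
$c{\left(C \right)} = C \left(4 + C\right)$
$\left(c{\left(M{\left(4 \right)} \right)} - 231\right)^{2} = \left(- \frac{\sqrt{4}}{7} \left(4 - \frac{\sqrt{4}}{7}\right) - 231\right)^{2} = \left(\left(- \frac{1}{7}\right) 2 \left(4 - \frac{2}{7}\right) - 231\right)^{2} = \left(- \frac{2 \left(4 - \frac{2}{7}\right)}{7} - 231\right)^{2} = \left(\left(- \frac{2}{7}\right) \frac{26}{7} - 231\right)^{2} = \left(- \frac{52}{49} - 231\right)^{2} = \left(- \frac{11371}{49}\right)^{2} = \frac{129299641}{2401}$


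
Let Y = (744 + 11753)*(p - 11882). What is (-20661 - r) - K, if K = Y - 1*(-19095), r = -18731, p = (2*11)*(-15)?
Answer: 152592339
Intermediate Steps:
p = -330 (p = 22*(-15) = -330)
Y = -152613364 (Y = (744 + 11753)*(-330 - 11882) = 12497*(-12212) = -152613364)
K = -152594269 (K = -152613364 - 1*(-19095) = -152613364 + 19095 = -152594269)
(-20661 - r) - K = (-20661 - 1*(-18731)) - 1*(-152594269) = (-20661 + 18731) + 152594269 = -1930 + 152594269 = 152592339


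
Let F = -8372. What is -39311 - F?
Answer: -30939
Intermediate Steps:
-39311 - F = -39311 - 1*(-8372) = -39311 + 8372 = -30939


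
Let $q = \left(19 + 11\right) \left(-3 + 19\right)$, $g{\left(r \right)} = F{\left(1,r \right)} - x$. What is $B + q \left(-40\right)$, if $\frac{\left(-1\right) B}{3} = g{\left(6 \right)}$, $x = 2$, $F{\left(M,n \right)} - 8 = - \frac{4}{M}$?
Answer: $-19206$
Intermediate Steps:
$F{\left(M,n \right)} = 8 - \frac{4}{M}$
$g{\left(r \right)} = 2$ ($g{\left(r \right)} = \left(8 - \frac{4}{1}\right) - 2 = \left(8 - 4\right) - 2 = 4 - 2 = 2$)
$B = -6$ ($B = \left(-3\right) 2 = -6$)
$q = 480$ ($q = 30 \cdot 16 = 480$)
$B + q \left(-40\right) = -6 + 480 \left(-40\right) = -6 - 19200 = -19206$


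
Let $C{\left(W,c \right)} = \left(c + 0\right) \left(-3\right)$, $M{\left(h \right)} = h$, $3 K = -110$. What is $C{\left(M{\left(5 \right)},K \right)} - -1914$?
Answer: $2024$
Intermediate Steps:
$K = - \frac{110}{3}$ ($K = \frac{1}{3} \left(-110\right) = - \frac{110}{3} \approx -36.667$)
$C{\left(W,c \right)} = - 3 c$ ($C{\left(W,c \right)} = c \left(-3\right) = - 3 c$)
$C{\left(M{\left(5 \right)},K \right)} - -1914 = \left(-3\right) \left(- \frac{110}{3}\right) - -1914 = 110 + 1914 = 2024$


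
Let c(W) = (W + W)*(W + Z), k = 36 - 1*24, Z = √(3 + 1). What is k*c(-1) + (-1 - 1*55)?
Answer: -80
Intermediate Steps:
Z = 2 (Z = √4 = 2)
k = 12 (k = 36 - 24 = 12)
c(W) = 2*W*(2 + W) (c(W) = (W + W)*(W + 2) = (2*W)*(2 + W) = 2*W*(2 + W))
k*c(-1) + (-1 - 1*55) = 12*(2*(-1)*(2 - 1)) + (-1 - 1*55) = 12*(2*(-1)*1) + (-1 - 55) = 12*(-2) - 56 = -24 - 56 = -80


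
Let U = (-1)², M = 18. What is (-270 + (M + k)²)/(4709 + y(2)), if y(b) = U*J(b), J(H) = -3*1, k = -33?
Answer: -45/4706 ≈ -0.0095623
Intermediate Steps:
U = 1
J(H) = -3
y(b) = -3 (y(b) = 1*(-3) = -3)
(-270 + (M + k)²)/(4709 + y(2)) = (-270 + (18 - 33)²)/(4709 - 3) = (-270 + (-15)²)/4706 = (-270 + 225)*(1/4706) = -45*1/4706 = -45/4706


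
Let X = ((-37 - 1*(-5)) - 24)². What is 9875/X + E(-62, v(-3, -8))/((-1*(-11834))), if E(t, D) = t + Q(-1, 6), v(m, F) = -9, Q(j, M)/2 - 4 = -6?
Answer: 58326887/18555712 ≈ 3.1433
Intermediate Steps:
Q(j, M) = -4 (Q(j, M) = 8 + 2*(-6) = 8 - 12 = -4)
X = 3136 (X = ((-37 + 5) - 24)² = (-32 - 24)² = (-56)² = 3136)
E(t, D) = -4 + t (E(t, D) = t - 4 = -4 + t)
9875/X + E(-62, v(-3, -8))/((-1*(-11834))) = 9875/3136 + (-4 - 62)/((-1*(-11834))) = 9875*(1/3136) - 66/11834 = 9875/3136 - 66*1/11834 = 9875/3136 - 33/5917 = 58326887/18555712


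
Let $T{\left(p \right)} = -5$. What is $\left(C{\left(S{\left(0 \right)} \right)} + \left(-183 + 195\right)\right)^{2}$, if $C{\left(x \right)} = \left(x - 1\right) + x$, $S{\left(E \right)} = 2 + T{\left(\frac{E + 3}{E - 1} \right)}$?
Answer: $25$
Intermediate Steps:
$S{\left(E \right)} = -3$ ($S{\left(E \right)} = 2 - 5 = -3$)
$C{\left(x \right)} = -1 + 2 x$ ($C{\left(x \right)} = \left(-1 + x\right) + x = -1 + 2 x$)
$\left(C{\left(S{\left(0 \right)} \right)} + \left(-183 + 195\right)\right)^{2} = \left(\left(-1 + 2 \left(-3\right)\right) + \left(-183 + 195\right)\right)^{2} = \left(\left(-1 - 6\right) + 12\right)^{2} = \left(-7 + 12\right)^{2} = 5^{2} = 25$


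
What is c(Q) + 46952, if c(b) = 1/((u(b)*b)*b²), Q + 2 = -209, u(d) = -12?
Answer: 5292766179745/112727172 ≈ 46952.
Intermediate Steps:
Q = -211 (Q = -2 - 209 = -211)
c(b) = -1/(12*b³) (c(b) = 1/((-12*b)*b²) = 1/(-12*b³) = -1/(12*b³))
c(Q) + 46952 = -1/12/(-211)³ + 46952 = -1/12*(-1/9393931) + 46952 = 1/112727172 + 46952 = 5292766179745/112727172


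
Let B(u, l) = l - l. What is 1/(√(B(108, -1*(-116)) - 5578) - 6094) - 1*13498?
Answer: -250674155133/18571207 - I*√5578/37142414 ≈ -13498.0 - 2.0108e-6*I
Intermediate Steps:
B(u, l) = 0
1/(√(B(108, -1*(-116)) - 5578) - 6094) - 1*13498 = 1/(√(0 - 5578) - 6094) - 1*13498 = 1/(√(-5578) - 6094) - 13498 = 1/(I*√5578 - 6094) - 13498 = 1/(-6094 + I*√5578) - 13498 = -13498 + 1/(-6094 + I*√5578)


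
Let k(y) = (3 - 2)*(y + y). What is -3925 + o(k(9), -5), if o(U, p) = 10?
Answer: -3915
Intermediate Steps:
k(y) = 2*y (k(y) = 1*(2*y) = 2*y)
-3925 + o(k(9), -5) = -3925 + 10 = -3915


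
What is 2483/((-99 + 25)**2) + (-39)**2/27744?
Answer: 6434779/12660512 ≈ 0.50826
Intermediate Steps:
2483/((-99 + 25)**2) + (-39)**2/27744 = 2483/((-74)**2) + 1521*(1/27744) = 2483/5476 + 507/9248 = 6434779/12660512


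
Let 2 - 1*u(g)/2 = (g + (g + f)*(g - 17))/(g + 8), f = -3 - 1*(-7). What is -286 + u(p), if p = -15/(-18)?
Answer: -42055/159 ≈ -264.50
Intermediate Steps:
f = 4 (f = -3 + 7 = 4)
p = ⅚ (p = -15*(-1/18) = ⅚ ≈ 0.83333)
u(g) = 4 - 2*(g + (-17 + g)*(4 + g))/(8 + g) (u(g) = 4 - 2*(g + (g + 4)*(g - 17))/(g + 8) = 4 - 2*(g + (4 + g)*(-17 + g))/(8 + g) = 4 - 2*(g + (-17 + g)*(4 + g))/(8 + g))
-286 + u(p) = -286 + 2*(84 - (⅚)² + 14*(⅚))/(8 + ⅚) = -286 + 2*(84 - 1*25/36 + 35/3)/(53/6) = -286 + 2*(6/53)*(84 - 25/36 + 35/3) = -286 + 2*(6/53)*(3419/36) = -286 + 3419/159 = -42055/159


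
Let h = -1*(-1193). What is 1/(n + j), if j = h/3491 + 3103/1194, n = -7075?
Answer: -4168254/29478140035 ≈ -0.00014140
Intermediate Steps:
h = 1193
j = 12257015/4168254 (j = 1193/3491 + 3103/1194 = 12257015/4168254 ≈ 2.9406)
1/(n + j) = 1/(-7075 + 12257015/4168254) = 1/(-29478140035/4168254) = -4168254/29478140035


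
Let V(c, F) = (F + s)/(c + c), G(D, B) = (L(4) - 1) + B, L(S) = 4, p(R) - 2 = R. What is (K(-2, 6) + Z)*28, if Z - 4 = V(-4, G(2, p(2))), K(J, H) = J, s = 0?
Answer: 63/2 ≈ 31.500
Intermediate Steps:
p(R) = 2 + R
G(D, B) = 3 + B (G(D, B) = (4 - 1) + B = 3 + B)
V(c, F) = F/(2*c) (V(c, F) = (F + 0)/(c + c) = F/((2*c)) = F*(1/(2*c)) = F/(2*c))
Z = 25/8 (Z = 4 + (1/2)*(3 + (2 + 2))/(-4) = 4 + (1/2)*(3 + 4)*(-1/4) = 4 + (1/2)*7*(-1/4) = 4 - 7/8 = 25/8 ≈ 3.1250)
(K(-2, 6) + Z)*28 = (-2 + 25/8)*28 = (9/8)*28 = 63/2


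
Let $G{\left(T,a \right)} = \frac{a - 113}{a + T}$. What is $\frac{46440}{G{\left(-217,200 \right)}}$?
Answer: $- \frac{263160}{29} \approx -9074.5$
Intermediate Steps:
$G{\left(T,a \right)} = \frac{-113 + a}{T + a}$
$\frac{46440}{G{\left(-217,200 \right)}} = \frac{46440}{\frac{1}{-217 + 200} \left(-113 + 200\right)} = \frac{46440}{\frac{1}{-17} \cdot 87} = \frac{46440}{\left(- \frac{1}{17}\right) 87} = \frac{46440}{- \frac{87}{17}} = 46440 \left(- \frac{17}{87}\right) = - \frac{263160}{29}$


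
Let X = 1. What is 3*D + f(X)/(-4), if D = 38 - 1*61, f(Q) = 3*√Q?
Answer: -279/4 ≈ -69.750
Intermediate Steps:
D = -23 (D = 38 - 61 = -23)
3*D + f(X)/(-4) = 3*(-23) + (3*√1)/(-4) = -69 + (3*1)*(-¼) = -69 + 3*(-¼) = -69 - ¾ = -279/4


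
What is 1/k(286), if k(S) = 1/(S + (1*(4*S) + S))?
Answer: 1716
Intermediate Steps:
k(S) = 1/(6*S) (k(S) = 1/(S + (4*S + S)) = 1/(S + 5*S) = 1/(6*S))
1/k(286) = 1/((⅙)/286) = 1/((⅙)*(1/286)) = 1/(1/1716) = 1716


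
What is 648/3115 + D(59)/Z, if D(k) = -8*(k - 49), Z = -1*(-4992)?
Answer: 186601/971880 ≈ 0.19200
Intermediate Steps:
Z = 4992
D(k) = 392 - 8*k (D(k) = -8*(-49 + k) = 392 - 8*k)
648/3115 + D(59)/Z = 648/3115 + (392 - 8*59)/4992 = 648*(1/3115) + (392 - 472)*(1/4992) = 648/3115 - 80*1/4992 = 648/3115 - 5/312 = 186601/971880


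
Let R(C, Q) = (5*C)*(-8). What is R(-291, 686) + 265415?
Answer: 277055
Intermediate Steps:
R(C, Q) = -40*C
R(-291, 686) + 265415 = -40*(-291) + 265415 = 11640 + 265415 = 277055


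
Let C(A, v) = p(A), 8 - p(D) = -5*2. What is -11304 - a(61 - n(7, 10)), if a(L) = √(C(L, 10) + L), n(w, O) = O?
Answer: -11304 - √69 ≈ -11312.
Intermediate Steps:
p(D) = 18 (p(D) = 8 - (-5)*2 = 8 - 1*(-10) = 8 + 10 = 18)
C(A, v) = 18
a(L) = √(18 + L)
-11304 - a(61 - n(7, 10)) = -11304 - √(18 + (61 - 1*10)) = -11304 - √(18 + (61 - 10)) = -11304 - √(18 + 51) = -11304 - √69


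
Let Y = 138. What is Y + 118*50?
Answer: 6038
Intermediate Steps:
Y + 118*50 = 138 + 118*50 = 138 + 5900 = 6038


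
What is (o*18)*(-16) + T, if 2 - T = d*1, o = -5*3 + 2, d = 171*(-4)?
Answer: 4430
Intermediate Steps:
d = -684
o = -13 (o = -15 + 2 = -13)
T = 686 (T = 2 - (-684) = 2 - 1*(-684) = 2 + 684 = 686)
(o*18)*(-16) + T = -13*18*(-16) + 686 = -234*(-16) + 686 = 3744 + 686 = 4430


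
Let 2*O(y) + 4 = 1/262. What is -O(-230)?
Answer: 1047/524 ≈ 1.9981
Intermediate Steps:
O(y) = -1047/524 (O(y) = -2 + (½)/262 = -2 + (½)*(1/262) = -2 + 1/524 = -1047/524)
-O(-230) = -1*(-1047/524) = 1047/524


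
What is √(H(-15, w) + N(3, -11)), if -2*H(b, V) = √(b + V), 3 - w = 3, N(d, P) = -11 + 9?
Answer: √(-8 - 2*I*√15)/2 ≈ 0.62605 - 1.5466*I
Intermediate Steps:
N(d, P) = -2
w = 0 (w = 3 - 1*3 = 3 - 3 = 0)
H(b, V) = -√(V + b)/2 (H(b, V) = -√(b + V)/2 = -√(V + b)/2)
√(H(-15, w) + N(3, -11)) = √(-√(0 - 15)/2 - 2) = √(-I*√15/2 - 2) = √(-2 - I*√15/2)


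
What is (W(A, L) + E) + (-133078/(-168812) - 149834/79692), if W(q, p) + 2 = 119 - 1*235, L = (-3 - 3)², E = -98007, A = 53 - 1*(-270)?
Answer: -82505435490952/840810369 ≈ -98126.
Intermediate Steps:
A = 323 (A = 53 + 270 = 323)
L = 36 (L = (-6)² = 36)
W(q, p) = -118 (W(q, p) = -2 + (119 - 1*235) = -2 + (119 - 235) = -2 - 116 = -118)
(W(A, L) + E) + (-133078/(-168812) - 149834/79692) = (-118 - 98007) + (-133078/(-168812) - 149834/79692) = -98125 + (-133078*(-1/168812) - 149834*1/79692) = -98125 + (66539/84406 - 74917/39846) = -98125 - 918032827/840810369 = -82505435490952/840810369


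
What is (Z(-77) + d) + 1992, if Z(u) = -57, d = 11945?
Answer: 13880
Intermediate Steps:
(Z(-77) + d) + 1992 = (-57 + 11945) + 1992 = 11888 + 1992 = 13880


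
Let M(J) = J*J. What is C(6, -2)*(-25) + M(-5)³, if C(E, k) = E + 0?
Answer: 15475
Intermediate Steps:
C(E, k) = E
M(J) = J²
C(6, -2)*(-25) + M(-5)³ = 6*(-25) + ((-5)²)³ = -150 + 25³ = -150 + 15625 = 15475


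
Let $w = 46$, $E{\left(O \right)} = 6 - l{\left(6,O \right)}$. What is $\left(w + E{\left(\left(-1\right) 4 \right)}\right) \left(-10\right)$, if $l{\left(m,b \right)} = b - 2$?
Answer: $-580$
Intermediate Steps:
$l{\left(m,b \right)} = -2 + b$
$E{\left(O \right)} = 8 - O$ ($E{\left(O \right)} = 6 - \left(-2 + O\right) = 8 - O$)
$\left(w + E{\left(\left(-1\right) 4 \right)}\right) \left(-10\right) = \left(46 + \left(8 - \left(-1\right) 4\right)\right) \left(-10\right) = \left(46 + \left(8 - -4\right)\right) \left(-10\right) = \left(46 + \left(8 + 4\right)\right) \left(-10\right) = \left(46 + 12\right) \left(-10\right) = 58 \left(-10\right) = -580$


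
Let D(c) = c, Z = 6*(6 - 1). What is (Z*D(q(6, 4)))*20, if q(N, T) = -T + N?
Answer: 1200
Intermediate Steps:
Z = 30 (Z = 6*5 = 30)
q(N, T) = N - T
(Z*D(q(6, 4)))*20 = (30*(6 - 1*4))*20 = (30*(6 - 4))*20 = (30*2)*20 = 60*20 = 1200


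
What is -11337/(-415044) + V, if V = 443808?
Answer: 61399952963/138348 ≈ 4.4381e+5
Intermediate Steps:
-11337/(-415044) + V = -11337/(-415044) + 443808 = -11337*(-1/415044) + 443808 = 3779/138348 + 443808 = 61399952963/138348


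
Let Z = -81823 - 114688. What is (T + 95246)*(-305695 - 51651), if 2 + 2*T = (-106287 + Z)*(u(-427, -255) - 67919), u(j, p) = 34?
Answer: -3672736564980560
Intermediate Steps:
Z = -196511
T = 10277721114 (T = -1 + ((-106287 - 196511)*(34 - 67919))/2 = -1 + (-302798*(-67885))/2 = -1 + (½)*20555442230 = -1 + 10277721115 = 10277721114)
(T + 95246)*(-305695 - 51651) = (10277721114 + 95246)*(-305695 - 51651) = 10277816360*(-357346) = -3672736564980560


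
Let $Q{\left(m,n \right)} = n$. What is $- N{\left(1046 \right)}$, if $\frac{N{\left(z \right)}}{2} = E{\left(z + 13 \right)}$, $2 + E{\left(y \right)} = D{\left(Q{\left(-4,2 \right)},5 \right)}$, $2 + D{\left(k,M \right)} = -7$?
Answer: $22$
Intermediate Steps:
$D{\left(k,M \right)} = -9$ ($D{\left(k,M \right)} = -2 - 7 = -9$)
$E{\left(y \right)} = -11$ ($E{\left(y \right)} = -2 - 9 = -11$)
$N{\left(z \right)} = -22$ ($N{\left(z \right)} = 2 \left(-11\right) = -22$)
$- N{\left(1046 \right)} = \left(-1\right) \left(-22\right) = 22$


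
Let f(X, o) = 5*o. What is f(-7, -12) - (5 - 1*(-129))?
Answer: -194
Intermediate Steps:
f(-7, -12) - (5 - 1*(-129)) = 5*(-12) - (5 - 1*(-129)) = -60 - (5 + 129) = -60 - 1*134 = -60 - 134 = -194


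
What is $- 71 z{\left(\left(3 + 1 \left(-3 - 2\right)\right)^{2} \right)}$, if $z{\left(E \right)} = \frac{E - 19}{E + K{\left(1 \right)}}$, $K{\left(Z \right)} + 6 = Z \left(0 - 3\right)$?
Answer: $-213$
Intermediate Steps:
$K{\left(Z \right)} = -6 - 3 Z$ ($K{\left(Z \right)} = -6 + Z \left(0 - 3\right) = -6 + Z \left(-3\right) = -6 - 3 Z$)
$z{\left(E \right)} = \frac{-19 + E}{-9 + E}$ ($z{\left(E \right)} = \frac{E - 19}{E - 9} = \frac{-19 + E}{E - 9} = \frac{-19 + E}{-9 + E}$)
$- 71 z{\left(\left(3 + 1 \left(-3 - 2\right)\right)^{2} \right)} = - 71 \frac{-19 + \left(3 + 1 \left(-3 - 2\right)\right)^{2}}{-9 + \left(3 + 1 \left(-3 - 2\right)\right)^{2}} = - 71 \frac{-19 + \left(3 + 1 \left(-5\right)\right)^{2}}{-9 + \left(3 + 1 \left(-5\right)\right)^{2}} = - 71 \frac{-19 + \left(3 - 5\right)^{2}}{-9 + \left(3 - 5\right)^{2}} = - 71 \frac{-19 + \left(-2\right)^{2}}{-9 + \left(-2\right)^{2}} = - 71 \frac{-19 + 4}{-9 + 4} = - 71 \frac{1}{-5} \left(-15\right) = - 71 \left(\left(- \frac{1}{5}\right) \left(-15\right)\right) = \left(-71\right) 3 = -213$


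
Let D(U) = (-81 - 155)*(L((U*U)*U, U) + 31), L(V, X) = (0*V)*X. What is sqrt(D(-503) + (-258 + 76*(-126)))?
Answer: 35*I*sqrt(14) ≈ 130.96*I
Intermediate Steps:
L(V, X) = 0 (L(V, X) = 0*X = 0)
D(U) = -7316 (D(U) = (-81 - 155)*(0 + 31) = -236*31 = -7316)
sqrt(D(-503) + (-258 + 76*(-126))) = sqrt(-7316 + (-258 + 76*(-126))) = sqrt(-7316 + (-258 - 9576)) = sqrt(-7316 - 9834) = sqrt(-17150) = 35*I*sqrt(14)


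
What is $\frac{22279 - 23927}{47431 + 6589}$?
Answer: $- \frac{412}{13505} \approx -0.030507$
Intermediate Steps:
$\frac{22279 - 23927}{47431 + 6589} = - \frac{1648}{54020} = \left(-1648\right) \frac{1}{54020} = - \frac{412}{13505}$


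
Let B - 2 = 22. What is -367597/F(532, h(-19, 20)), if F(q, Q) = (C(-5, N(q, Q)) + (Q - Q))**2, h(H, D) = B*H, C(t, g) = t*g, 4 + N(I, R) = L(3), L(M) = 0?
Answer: -367597/400 ≈ -918.99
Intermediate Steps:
N(I, R) = -4 (N(I, R) = -4 + 0 = -4)
C(t, g) = g*t
B = 24 (B = 2 + 22 = 24)
h(H, D) = 24*H
F(q, Q) = 400 (F(q, Q) = (-4*(-5) + (Q - Q))**2 = (20 + 0)**2 = 20**2 = 400)
-367597/F(532, h(-19, 20)) = -367597/400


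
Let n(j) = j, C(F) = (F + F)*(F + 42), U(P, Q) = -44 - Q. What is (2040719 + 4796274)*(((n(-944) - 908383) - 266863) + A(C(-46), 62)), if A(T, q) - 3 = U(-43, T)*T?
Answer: -9078179816379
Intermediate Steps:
C(F) = 2*F*(42 + F) (C(F) = (2*F)*(42 + F) = 2*F*(42 + F))
A(T, q) = 3 + T*(-44 - T) (A(T, q) = 3 + (-44 - T)*T = 3 + T*(-44 - T))
(2040719 + 4796274)*(((n(-944) - 908383) - 266863) + A(C(-46), 62)) = (2040719 + 4796274)*(((-944 - 908383) - 266863) + (3 - 2*(-46)*(42 - 46)*(44 + 2*(-46)*(42 - 46)))) = 6836993*((-909327 - 266863) + (3 - 2*(-46)*(-4)*(44 + 2*(-46)*(-4)))) = 6836993*(-1176190 + (3 - 1*368*(44 + 368))) = 6836993*(-1176190 + (3 - 1*368*412)) = 6836993*(-1176190 + (3 - 151616)) = 6836993*(-1176190 - 151613) = 6836993*(-1327803) = -9078179816379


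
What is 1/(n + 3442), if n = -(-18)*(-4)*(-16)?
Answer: 1/4594 ≈ 0.00021768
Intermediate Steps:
n = 1152 (n = -6*12*(-16) = -72*(-16) = 1152)
1/(n + 3442) = 1/(1152 + 3442) = 1/4594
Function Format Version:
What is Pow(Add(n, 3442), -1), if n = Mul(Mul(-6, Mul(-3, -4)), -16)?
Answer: Rational(1, 4594) ≈ 0.00021768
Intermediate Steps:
n = 1152 (n = Mul(Mul(-6, 12), -16) = Mul(-72, -16) = 1152)
Pow(Add(n, 3442), -1) = Pow(Add(1152, 3442), -1) = Pow(4594, -1) = Rational(1, 4594)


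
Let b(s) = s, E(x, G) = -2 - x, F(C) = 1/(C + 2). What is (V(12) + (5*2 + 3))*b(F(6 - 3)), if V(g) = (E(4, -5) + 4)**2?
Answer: 17/5 ≈ 3.4000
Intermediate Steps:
F(C) = 1/(2 + C)
V(g) = 4 (V(g) = ((-2 - 1*4) + 4)**2 = ((-2 - 4) + 4)**2 = (-6 + 4)**2 = (-2)**2 = 4)
(V(12) + (5*2 + 3))*b(F(6 - 3)) = (4 + (5*2 + 3))/(2 + (6 - 3)) = (4 + (10 + 3))/(2 + 3) = (4 + 13)/5 = 17*(1/5) = 17/5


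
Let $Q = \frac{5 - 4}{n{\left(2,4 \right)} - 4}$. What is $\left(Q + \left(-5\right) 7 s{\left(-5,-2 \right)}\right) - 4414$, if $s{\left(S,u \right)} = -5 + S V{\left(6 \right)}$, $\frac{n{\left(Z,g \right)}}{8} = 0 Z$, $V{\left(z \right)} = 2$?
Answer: $- \frac{15557}{4} \approx -3889.3$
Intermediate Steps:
$n{\left(Z,g \right)} = 0$ ($n{\left(Z,g \right)} = 8 \cdot 0 Z = 8 \cdot 0 = 0$)
$s{\left(S,u \right)} = -5 + 2 S$ ($s{\left(S,u \right)} = -5 + S 2 = -5 + 2 S$)
$Q = - \frac{1}{4}$ ($Q = \frac{5 - 4}{0 - 4} = 1 \frac{1}{-4} = 1 \left(- \frac{1}{4}\right) = - \frac{1}{4} \approx -0.25$)
$\left(Q + \left(-5\right) 7 s{\left(-5,-2 \right)}\right) - 4414 = \left(- \frac{1}{4} + \left(-5\right) 7 \left(-5 + 2 \left(-5\right)\right)\right) - 4414 = \left(- \frac{1}{4} - 35 \left(-5 - 10\right)\right) - 4414 = \left(- \frac{1}{4} - -525\right) - 4414 = \left(- \frac{1}{4} + 525\right) - 4414 = \frac{2099}{4} - 4414 = - \frac{15557}{4}$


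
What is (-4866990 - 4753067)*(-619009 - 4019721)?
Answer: 44624847007610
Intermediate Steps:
(-4866990 - 4753067)*(-619009 - 4019721) = -9620057*(-4638730) = 44624847007610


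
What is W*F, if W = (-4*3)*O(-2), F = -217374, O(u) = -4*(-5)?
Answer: 52169760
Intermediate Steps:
O(u) = 20
W = -240 (W = -4*3*20 = -12*20 = -240)
W*F = -240*(-217374) = 52169760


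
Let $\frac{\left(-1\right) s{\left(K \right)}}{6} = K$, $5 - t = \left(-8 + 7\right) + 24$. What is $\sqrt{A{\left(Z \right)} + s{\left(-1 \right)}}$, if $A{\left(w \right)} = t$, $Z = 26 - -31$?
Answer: $2 i \sqrt{3} \approx 3.4641 i$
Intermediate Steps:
$Z = 57$ ($Z = 26 + 31 = 57$)
$t = -18$ ($t = 5 - \left(\left(-8 + 7\right) + 24\right) = 5 - \left(-1 + 24\right) = 5 - 23 = -18$)
$A{\left(w \right)} = -18$
$s{\left(K \right)} = - 6 K$
$\sqrt{A{\left(Z \right)} + s{\left(-1 \right)}} = \sqrt{-18 - -6} = \sqrt{-18 + 6} = \sqrt{-12} = 2 i \sqrt{3}$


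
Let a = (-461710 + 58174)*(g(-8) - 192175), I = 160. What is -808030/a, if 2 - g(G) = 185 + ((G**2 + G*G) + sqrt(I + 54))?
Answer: -1851600745/177992331353528 + 404015*sqrt(214)/7475677916848176 ≈ -1.0402e-5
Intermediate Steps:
g(G) = -183 - sqrt(214) - 2*G**2 (g(G) = 2 - (185 + ((G**2 + G*G) + sqrt(160 + 54))) = 2 - (185 + ((G**2 + G**2) + sqrt(214))) = 2 - (185 + (2*G**2 + sqrt(214))) = 2 - (185 + (sqrt(214) + 2*G**2)) = 2 - (185 + sqrt(214) + 2*G**2) = 2 + (-185 - sqrt(214) - 2*G**2) = -183 - sqrt(214) - 2*G**2)
a = 77675030496 + 403536*sqrt(214) (a = (-461710 + 58174)*((-183 - sqrt(214) - 2*(-8)**2) - 192175) = -403536*((-183 - sqrt(214) - 2*64) - 192175) = -403536*((-183 - sqrt(214) - 128) - 192175) = -403536*((-311 - sqrt(214)) - 192175) = -403536*(-192486 - sqrt(214)) = 77675030496 + 403536*sqrt(214) ≈ 7.7681e+10)
-808030/a = -808030/(77675030496 + 403536*sqrt(214))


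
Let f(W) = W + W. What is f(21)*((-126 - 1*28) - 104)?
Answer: -10836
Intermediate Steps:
f(W) = 2*W
f(21)*((-126 - 1*28) - 104) = (2*21)*((-126 - 1*28) - 104) = 42*((-126 - 28) - 104) = 42*(-154 - 104) = 42*(-258) = -10836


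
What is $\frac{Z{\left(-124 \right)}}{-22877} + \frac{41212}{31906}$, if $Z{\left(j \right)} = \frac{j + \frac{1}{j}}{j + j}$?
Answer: $\frac{14496353954143}{11223150929312} \approx 1.2916$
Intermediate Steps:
$Z{\left(j \right)} = \frac{j + \frac{1}{j}}{2 j}$
$\frac{Z{\left(-124 \right)}}{-22877} + \frac{41212}{31906} = \frac{\frac{1}{2} \cdot \frac{1}{15376} \left(1 + \left(-124\right)^{2}\right)}{-22877} + \frac{41212}{31906} = \frac{1}{2} \cdot \frac{1}{15376} \left(1 + 15376\right) \left(- \frac{1}{22877}\right) + 41212 \cdot \frac{1}{31906} = \frac{1}{2} \cdot \frac{1}{15376} \cdot 15377 \left(- \frac{1}{22877}\right) + \frac{20606}{15953} = \frac{15377}{30752} \left(- \frac{1}{22877}\right) + \frac{20606}{15953} = - \frac{15377}{703513504} + \frac{20606}{15953} = \frac{14496353954143}{11223150929312}$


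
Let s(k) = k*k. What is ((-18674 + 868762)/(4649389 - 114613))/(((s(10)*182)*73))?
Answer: 106261/753112924200 ≈ 1.4110e-7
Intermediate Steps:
s(k) = k**2
((-18674 + 868762)/(4649389 - 114613))/(((s(10)*182)*73)) = ((-18674 + 868762)/(4649389 - 114613))/(((10**2*182)*73)) = (850088/4534776)/(((100*182)*73)) = (850088*(1/4534776))/((18200*73)) = (106261/566847)/1328600 = (106261/566847)*(1/1328600) = 106261/753112924200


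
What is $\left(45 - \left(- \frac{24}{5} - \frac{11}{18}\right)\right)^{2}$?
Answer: $\frac{20584369}{8100} \approx 2541.3$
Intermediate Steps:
$\left(45 - \left(- \frac{24}{5} - \frac{11}{18}\right)\right)^{2} = \left(45 - - \frac{487}{90}\right)^{2} = \left(45 + \left(\frac{24}{5} + \frac{11}{18}\right)\right)^{2} = \left(45 + \frac{487}{90}\right)^{2} = \left(\frac{4537}{90}\right)^{2} = \frac{20584369}{8100}$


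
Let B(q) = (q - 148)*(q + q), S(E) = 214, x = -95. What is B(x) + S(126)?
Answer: 46384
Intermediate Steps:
B(q) = 2*q*(-148 + q) (B(q) = (-148 + q)*(2*q) = 2*q*(-148 + q))
B(x) + S(126) = 2*(-95)*(-148 - 95) + 214 = 2*(-95)*(-243) + 214 = 46170 + 214 = 46384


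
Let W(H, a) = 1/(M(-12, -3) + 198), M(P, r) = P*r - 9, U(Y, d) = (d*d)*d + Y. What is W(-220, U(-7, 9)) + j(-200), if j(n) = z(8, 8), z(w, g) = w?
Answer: 1801/225 ≈ 8.0044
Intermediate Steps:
U(Y, d) = Y + d³ (U(Y, d) = d²*d + Y = d³ + Y = Y + d³)
j(n) = 8
M(P, r) = -9 + P*r
W(H, a) = 1/225 (W(H, a) = 1/((-9 - 12*(-3)) + 198) = 1/((-9 + 36) + 198) = 1/(27 + 198) = 1/225)
W(-220, U(-7, 9)) + j(-200) = 1/225 + 8 = 1801/225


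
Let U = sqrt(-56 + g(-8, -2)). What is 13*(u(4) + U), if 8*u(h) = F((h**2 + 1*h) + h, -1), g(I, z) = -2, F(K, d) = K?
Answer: 39 + 13*I*sqrt(58) ≈ 39.0 + 99.005*I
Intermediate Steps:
u(h) = h/4 + h**2/8 (u(h) = ((h**2 + 1*h) + h)/8 = ((h**2 + h) + h)/8 = ((h + h**2) + h)/8 = (h**2 + 2*h)/8 = h/4 + h**2/8)
U = I*sqrt(58) (U = sqrt(-56 - 2) = sqrt(-58) = I*sqrt(58) ≈ 7.6158*I)
13*(u(4) + U) = 13*((1/8)*4*(2 + 4) + I*sqrt(58)) = 13*((1/8)*4*6 + I*sqrt(58)) = 13*(3 + I*sqrt(58)) = 39 + 13*I*sqrt(58)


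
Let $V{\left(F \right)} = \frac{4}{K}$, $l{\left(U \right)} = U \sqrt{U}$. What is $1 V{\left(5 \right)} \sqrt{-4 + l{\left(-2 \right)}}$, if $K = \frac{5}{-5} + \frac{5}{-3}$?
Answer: $- \frac{3 \sqrt{-4 - 2 i \sqrt{2}}}{2} \approx -1.0057 + 3.1641 i$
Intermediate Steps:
$l{\left(U \right)} = U^{\frac{3}{2}}$
$K = - \frac{8}{3}$ ($K = 5 \left(- \frac{1}{5}\right) + 5 \left(- \frac{1}{3}\right) = -1 - \frac{5}{3} = - \frac{8}{3} \approx -2.6667$)
$V{\left(F \right)} = - \frac{3}{2}$ ($V{\left(F \right)} = \frac{4}{- \frac{8}{3}} = 4 \left(- \frac{3}{8}\right) = - \frac{3}{2}$)
$1 V{\left(5 \right)} \sqrt{-4 + l{\left(-2 \right)}} = 1 \left(- \frac{3}{2}\right) \sqrt{-4 + \left(-2\right)^{\frac{3}{2}}} = - \frac{3 \sqrt{-4 - 2 i \sqrt{2}}}{2}$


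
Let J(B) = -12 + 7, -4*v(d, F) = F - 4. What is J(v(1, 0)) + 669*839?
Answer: 561286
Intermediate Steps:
v(d, F) = 1 - F/4 (v(d, F) = -(F - 4)/4 = -(-4 + F)/4 = 1 - F/4)
J(B) = -5
J(v(1, 0)) + 669*839 = -5 + 669*839 = -5 + 561291 = 561286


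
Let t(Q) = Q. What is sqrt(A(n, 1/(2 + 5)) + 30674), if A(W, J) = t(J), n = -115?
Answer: sqrt(1503033)/7 ≈ 175.14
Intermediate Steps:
A(W, J) = J
sqrt(A(n, 1/(2 + 5)) + 30674) = sqrt(1/(2 + 5) + 30674) = sqrt(1/7 + 30674) = sqrt(214719/7) = sqrt(1503033)/7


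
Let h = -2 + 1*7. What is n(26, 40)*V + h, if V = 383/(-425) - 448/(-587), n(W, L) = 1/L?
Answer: 49860579/9979000 ≈ 4.9966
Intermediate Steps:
V = -34421/249475 (V = 383*(-1/425) - 448*(-1/587) = -383/425 + 448/587 = -34421/249475 ≈ -0.13797)
h = 5 (h = -2 + 7 = 5)
n(26, 40)*V + h = -34421/249475/40 + 5 = (1/40)*(-34421/249475) + 5 = -34421/9979000 + 5 = 49860579/9979000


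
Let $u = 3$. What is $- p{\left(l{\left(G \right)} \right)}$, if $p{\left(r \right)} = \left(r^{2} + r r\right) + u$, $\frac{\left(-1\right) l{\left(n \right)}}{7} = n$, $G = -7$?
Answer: $-4805$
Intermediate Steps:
$l{\left(n \right)} = - 7 n$
$p{\left(r \right)} = 3 + 2 r^{2}$ ($p{\left(r \right)} = \left(r^{2} + r r\right) + 3 = \left(r^{2} + r^{2}\right) + 3 = 2 r^{2} + 3 = 3 + 2 r^{2}$)
$- p{\left(l{\left(G \right)} \right)} = - (3 + 2 \left(\left(-7\right) \left(-7\right)\right)^{2}) = - (3 + 2 \cdot 49^{2}) = - (3 + 2 \cdot 2401) = - (3 + 4802) = \left(-1\right) 4805 = -4805$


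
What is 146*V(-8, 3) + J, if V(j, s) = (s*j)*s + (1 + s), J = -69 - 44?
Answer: -10041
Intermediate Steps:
J = -113
V(j, s) = 1 + s + j*s² (V(j, s) = (j*s)*s + (1 + s) = j*s² + (1 + s) = 1 + s + j*s²)
146*V(-8, 3) + J = 146*(1 + 3 - 8*3²) - 113 = 146*(1 + 3 - 8*9) - 113 = 146*(1 + 3 - 72) - 113 = 146*(-68) - 113 = -9928 - 113 = -10041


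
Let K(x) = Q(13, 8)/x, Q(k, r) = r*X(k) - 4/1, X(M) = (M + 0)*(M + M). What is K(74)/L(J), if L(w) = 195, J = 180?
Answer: 90/481 ≈ 0.18711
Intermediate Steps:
X(M) = 2*M² (X(M) = M*(2*M) = 2*M²)
Q(k, r) = -4 + 2*r*k² (Q(k, r) = r*(2*k²) - 4/1 = 2*r*k² - 4*1 = 2*r*k² - 4 = -4 + 2*r*k²)
K(x) = 2700/x (K(x) = (-4 + 2*8*13²)/x = (-4 + 2*8*169)/x = (-4 + 2704)/x = 2700/x)
K(74)/L(J) = (2700/74)/195 = (2700*(1/74))*(1/195) = (1350/37)*(1/195) = 90/481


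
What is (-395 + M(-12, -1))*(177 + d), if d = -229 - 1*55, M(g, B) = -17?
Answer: 44084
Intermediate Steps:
d = -284 (d = -229 - 55 = -284)
(-395 + M(-12, -1))*(177 + d) = (-395 - 17)*(177 - 284) = -412*(-107) = 44084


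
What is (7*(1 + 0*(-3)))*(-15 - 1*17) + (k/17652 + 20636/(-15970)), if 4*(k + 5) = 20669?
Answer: -42285314733/187934960 ≈ -225.00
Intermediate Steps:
k = 20649/4 (k = -5 + (¼)*20669 = -5 + 20669/4 = 20649/4 ≈ 5162.3)
(7*(1 + 0*(-3)))*(-15 - 1*17) + (k/17652 + 20636/(-15970)) = (7*(1 + 0*(-3)))*(-15 - 1*17) + ((20649/4)/17652 + 20636/(-15970)) = (7*(1 + 0))*(-15 - 17) + ((20649/4)*(1/17652) + 20636*(-1/15970)) = (7*1)*(-32) + (6883/23536 - 10318/7985) = 7*(-32) - 187883693/187934960 = -224 - 187883693/187934960 = -42285314733/187934960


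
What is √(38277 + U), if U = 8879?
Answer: 2*√11789 ≈ 217.15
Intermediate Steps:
√(38277 + U) = √(38277 + 8879) = √47156 = 2*√11789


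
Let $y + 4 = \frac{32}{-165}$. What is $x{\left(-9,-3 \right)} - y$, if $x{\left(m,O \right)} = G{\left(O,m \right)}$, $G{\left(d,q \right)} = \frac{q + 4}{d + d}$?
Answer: $\frac{553}{110} \approx 5.0273$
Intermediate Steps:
$G{\left(d,q \right)} = \frac{4 + q}{2 d}$
$x{\left(m,O \right)} = \frac{4 + m}{2 O}$
$y = - \frac{692}{165}$ ($y = -4 + \frac{32}{-165} = -4 + 32 \left(- \frac{1}{165}\right) = -4 - \frac{32}{165} = - \frac{692}{165} \approx -4.1939$)
$x{\left(-9,-3 \right)} - y = \frac{4 - 9}{2 \left(-3\right)} - - \frac{692}{165} = \frac{1}{2} \left(- \frac{1}{3}\right) \left(-5\right) + \frac{692}{165} = \frac{5}{6} + \frac{692}{165} = \frac{553}{110}$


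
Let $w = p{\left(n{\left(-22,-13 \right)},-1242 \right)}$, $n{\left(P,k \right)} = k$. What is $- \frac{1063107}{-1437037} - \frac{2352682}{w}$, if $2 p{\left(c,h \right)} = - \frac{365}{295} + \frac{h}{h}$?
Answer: $\frac{4070869007195}{205291} \approx 1.983 \cdot 10^{7}$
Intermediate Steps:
$p{\left(c,h \right)} = - \frac{7}{59}$ ($p{\left(c,h \right)} = \frac{- \frac{365}{295} + \frac{h}{h}}{2} = \frac{\left(-365\right) \frac{1}{295} + 1}{2} = \frac{- \frac{73}{59} + 1}{2} = \frac{1}{2} \left(- \frac{14}{59}\right) = - \frac{7}{59}$)
$w = - \frac{7}{59} \approx -0.11864$
$- \frac{1063107}{-1437037} - \frac{2352682}{w} = - \frac{1063107}{-1437037} - \frac{2352682}{- \frac{7}{59}} = \left(-1063107\right) \left(- \frac{1}{1437037}\right) - - \frac{138808238}{7} = \frac{1063107}{1437037} + \frac{138808238}{7} = \frac{4070869007195}{205291}$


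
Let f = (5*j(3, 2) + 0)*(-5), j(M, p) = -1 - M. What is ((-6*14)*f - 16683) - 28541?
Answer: -53624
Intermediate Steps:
f = 100 (f = (5*(-1 - 1*3) + 0)*(-5) = (5*(-1 - 3) + 0)*(-5) = (5*(-4) + 0)*(-5) = (-20 + 0)*(-5) = -20*(-5) = 100)
((-6*14)*f - 16683) - 28541 = (-6*14*100 - 16683) - 28541 = (-84*100 - 16683) - 28541 = (-8400 - 16683) - 28541 = -25083 - 28541 = -53624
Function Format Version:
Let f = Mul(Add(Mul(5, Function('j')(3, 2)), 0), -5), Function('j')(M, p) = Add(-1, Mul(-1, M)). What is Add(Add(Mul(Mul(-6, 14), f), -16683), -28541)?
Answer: -53624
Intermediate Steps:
f = 100 (f = Mul(Add(Mul(5, Add(-1, Mul(-1, 3))), 0), -5) = Mul(Add(Mul(5, Add(-1, -3)), 0), -5) = Mul(Add(Mul(5, -4), 0), -5) = Mul(Add(-20, 0), -5) = Mul(-20, -5) = 100)
Add(Add(Mul(Mul(-6, 14), f), -16683), -28541) = Add(Add(Mul(Mul(-6, 14), 100), -16683), -28541) = Add(Add(Mul(-84, 100), -16683), -28541) = Add(Add(-8400, -16683), -28541) = Add(-25083, -28541) = -53624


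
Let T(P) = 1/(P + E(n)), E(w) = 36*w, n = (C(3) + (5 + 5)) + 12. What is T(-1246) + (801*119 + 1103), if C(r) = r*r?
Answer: 12534859/130 ≈ 96422.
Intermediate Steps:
C(r) = r²
n = 31 (n = (3² + (5 + 5)) + 12 = (9 + 10) + 12 = 19 + 12 = 31)
T(P) = 1/(1116 + P) (T(P) = 1/(P + 36*31) = 1/(P + 1116) = 1/(1116 + P))
T(-1246) + (801*119 + 1103) = 1/(1116 - 1246) + (801*119 + 1103) = 1/(-130) + (95319 + 1103) = -1/130 + 96422 = 12534859/130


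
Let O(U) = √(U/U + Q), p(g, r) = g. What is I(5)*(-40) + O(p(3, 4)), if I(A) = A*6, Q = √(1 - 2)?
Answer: -1200 + √(1 + I) ≈ -1198.9 + 0.45509*I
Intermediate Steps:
Q = I (Q = √(-1) = I ≈ 1.0*I)
I(A) = 6*A
O(U) = √(1 + I) (O(U) = √(U/U + I) = √(1 + I))
I(5)*(-40) + O(p(3, 4)) = (6*5)*(-40) + √(1 + I) = 30*(-40) + √(1 + I) = -1200 + √(1 + I)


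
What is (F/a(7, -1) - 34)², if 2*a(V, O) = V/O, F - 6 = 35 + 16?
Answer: 123904/49 ≈ 2528.7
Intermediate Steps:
F = 57 (F = 6 + (35 + 16) = 6 + 51 = 57)
a(V, O) = V/(2*O) (a(V, O) = (V/O)/2 = V/(2*O))
(F/a(7, -1) - 34)² = (57/(((½)*7/(-1))) - 34)² = (57/(((½)*7*(-1))) - 34)² = (57/(-7/2) - 34)² = (57*(-2/7) - 34)² = (-114/7 - 34)² = (-352/7)² = 123904/49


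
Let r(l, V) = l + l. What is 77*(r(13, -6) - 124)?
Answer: -7546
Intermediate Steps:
r(l, V) = 2*l
77*(r(13, -6) - 124) = 77*(2*13 - 124) = 77*(26 - 124) = 77*(-98) = -7546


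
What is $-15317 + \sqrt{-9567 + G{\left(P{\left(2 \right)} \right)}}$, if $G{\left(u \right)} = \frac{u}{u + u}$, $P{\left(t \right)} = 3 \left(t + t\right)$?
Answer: $-15317 + \frac{19 i \sqrt{106}}{2} \approx -15317.0 + 97.808 i$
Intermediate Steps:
$P{\left(t \right)} = 6 t$ ($P{\left(t \right)} = 3 \cdot 2 t = 6 t$)
$G{\left(u \right)} = \frac{1}{2}$ ($G{\left(u \right)} = \frac{u}{2 u} = u \frac{1}{2 u} = \frac{1}{2}$)
$-15317 + \sqrt{-9567 + G{\left(P{\left(2 \right)} \right)}} = -15317 + \sqrt{-9567 + \frac{1}{2}} = -15317 + \sqrt{- \frac{19133}{2}} = -15317 + \frac{19 i \sqrt{106}}{2}$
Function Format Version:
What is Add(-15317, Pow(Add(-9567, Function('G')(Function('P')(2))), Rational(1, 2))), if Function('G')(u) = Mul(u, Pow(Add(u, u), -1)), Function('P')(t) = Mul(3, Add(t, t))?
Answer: Add(-15317, Mul(Rational(19, 2), I, Pow(106, Rational(1, 2)))) ≈ Add(-15317., Mul(97.808, I))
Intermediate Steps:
Function('P')(t) = Mul(6, t) (Function('P')(t) = Mul(3, Mul(2, t)) = Mul(6, t))
Function('G')(u) = Rational(1, 2) (Function('G')(u) = Mul(u, Pow(Mul(2, u), -1)) = Mul(u, Mul(Rational(1, 2), Pow(u, -1))) = Rational(1, 2))
Add(-15317, Pow(Add(-9567, Function('G')(Function('P')(2))), Rational(1, 2))) = Add(-15317, Pow(Add(-9567, Rational(1, 2)), Rational(1, 2))) = Add(-15317, Pow(Rational(-19133, 2), Rational(1, 2))) = Add(-15317, Mul(Rational(19, 2), I, Pow(106, Rational(1, 2))))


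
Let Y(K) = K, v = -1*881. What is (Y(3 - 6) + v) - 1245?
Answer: -2129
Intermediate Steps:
v = -881
(Y(3 - 6) + v) - 1245 = ((3 - 6) - 881) - 1245 = (-3 - 881) - 1245 = -884 - 1245 = -2129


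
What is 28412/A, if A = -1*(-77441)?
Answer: 28412/77441 ≈ 0.36689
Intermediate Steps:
A = 77441
28412/A = 28412/77441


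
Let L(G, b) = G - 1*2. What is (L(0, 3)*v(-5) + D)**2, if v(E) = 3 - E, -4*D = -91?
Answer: 729/16 ≈ 45.563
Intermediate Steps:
D = 91/4 (D = -1/4*(-91) = 91/4 ≈ 22.750)
L(G, b) = -2 + G (L(G, b) = G - 2 = -2 + G)
(L(0, 3)*v(-5) + D)**2 = ((-2 + 0)*(3 - 1*(-5)) + 91/4)**2 = (-2*(3 + 5) + 91/4)**2 = (-2*8 + 91/4)**2 = (-16 + 91/4)**2 = (27/4)**2 = 729/16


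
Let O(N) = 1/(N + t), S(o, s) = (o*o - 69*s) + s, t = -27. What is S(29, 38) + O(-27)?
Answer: -94123/54 ≈ -1743.0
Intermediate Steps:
S(o, s) = o² - 68*s (S(o, s) = (o² - 69*s) + s = o² - 68*s)
O(N) = 1/(-27 + N) (O(N) = 1/(N - 27) = 1/(-27 + N))
S(29, 38) + O(-27) = (29² - 68*38) + 1/(-27 - 27) = (841 - 2584) + 1/(-54) = -1743 - 1/54 = -94123/54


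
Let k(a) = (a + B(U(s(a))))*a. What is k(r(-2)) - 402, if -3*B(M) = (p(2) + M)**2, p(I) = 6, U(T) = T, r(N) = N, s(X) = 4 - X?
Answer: -302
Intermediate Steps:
B(M) = -(6 + M)**2/3
k(a) = a*(a - (10 - a)**2/3) (k(a) = (a - (6 + (4 - a))**2/3)*a = (a - (10 - a)**2/3)*a = a*(a - (10 - a)**2/3))
k(r(-2)) - 402 = (1/3)*(-2)*(-(-10 - 2)**2 + 3*(-2)) - 402 = (1/3)*(-2)*(-1*(-12)**2 - 6) - 402 = (1/3)*(-2)*(-1*144 - 6) - 402 = (1/3)*(-2)*(-144 - 6) - 402 = (1/3)*(-2)*(-150) - 402 = 100 - 402 = -302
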